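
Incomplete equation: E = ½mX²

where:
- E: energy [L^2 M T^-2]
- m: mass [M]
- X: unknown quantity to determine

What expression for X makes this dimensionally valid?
X = v (velocity), dimensions [L T^-1]

E has dimensions [L^2 M T^-2]; the rest of the RHS (½m) has dimensions [M].
So X² must have dimensions [L^2 T^-2], i.e. X has dimensions [L T^-1] — X = v (velocity).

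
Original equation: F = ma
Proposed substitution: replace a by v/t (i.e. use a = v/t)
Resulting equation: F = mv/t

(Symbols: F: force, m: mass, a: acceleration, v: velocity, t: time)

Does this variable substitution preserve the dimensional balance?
Yes

[a] = [L T^-2] and [v/t] = [L T^-2]. These match, so the substitution replaces a quantity by one of the same dimensions and the result F = mv/t has LHS [L M T^-2] vs RHS [L M T^-2] — still consistent.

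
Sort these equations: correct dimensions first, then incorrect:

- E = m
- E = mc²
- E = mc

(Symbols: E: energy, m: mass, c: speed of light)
Dimensionally correct: E = mc²
Dimensionally incorrect: E = m, E = mc
Ordered (correct first, then incorrect): E = mc², E = m, E = mc

- E = m: LHS [L^2 M T^-2], RHS [M] → incorrect ✗
- E = mc²: LHS [L^2 M T^-2], RHS [L^2 M T^-2] → correct ✓
- E = mc: LHS [L^2 M T^-2], RHS [L M T^-1] → incorrect ✗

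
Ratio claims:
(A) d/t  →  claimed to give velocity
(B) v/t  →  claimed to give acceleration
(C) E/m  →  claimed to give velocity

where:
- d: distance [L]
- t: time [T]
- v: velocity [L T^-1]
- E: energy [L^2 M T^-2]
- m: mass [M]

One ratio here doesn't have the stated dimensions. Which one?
(C) E/m does not give velocity

(A) d/t: [L T^-1] = velocity [L T^-1] ✓
(B) v/t: [L T^-2] = acceleration [L T^-2] ✓
(C) E/m: [L^2 T^-2] ≠ velocity [L T^-1] ✗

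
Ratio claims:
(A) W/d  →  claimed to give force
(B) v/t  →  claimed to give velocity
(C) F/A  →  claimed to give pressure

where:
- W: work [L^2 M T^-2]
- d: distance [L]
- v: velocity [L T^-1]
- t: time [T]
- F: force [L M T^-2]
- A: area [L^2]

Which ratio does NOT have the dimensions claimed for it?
(B) v/t does not give velocity

(A) W/d: [L M T^-2] = force [L M T^-2] ✓
(B) v/t: [L T^-2] ≠ velocity [L T^-1] ✗
(C) F/A: [L^-1 M T^-2] = pressure [L^-1 M T^-2] ✓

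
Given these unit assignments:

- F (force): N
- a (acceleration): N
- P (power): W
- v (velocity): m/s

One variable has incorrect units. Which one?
a

The variable a (acceleration) should have units m/s², not N.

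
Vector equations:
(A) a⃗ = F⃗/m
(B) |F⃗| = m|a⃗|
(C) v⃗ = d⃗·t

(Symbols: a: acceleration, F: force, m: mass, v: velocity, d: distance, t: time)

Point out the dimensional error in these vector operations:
(C) v⃗ = d⃗·t

(A) a⃗ = F⃗/m: LHS [L T^-2], RHS [L T^-2] ✓ — force (vector) divided by mass (scalar)
(B) |F⃗| = m|a⃗|: LHS [L M T^-2], RHS [L M T^-2] ✓ — magnitudes of vectors are scalars
(C) v⃗ = d⃗·t: LHS [L T^-1], RHS [L T] ✗ — velocity is displacement per time; should be d⃗/t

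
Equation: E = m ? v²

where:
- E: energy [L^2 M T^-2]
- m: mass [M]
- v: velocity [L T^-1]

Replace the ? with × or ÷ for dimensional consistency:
multiplication (×): E = m × v²

E [L^2 M T^-2]; m [M]; v² [L^2 T^-2].
m × v² → [L^2 M T^-2] ✓
m ÷ v² → [L^-2 M T^2] ✗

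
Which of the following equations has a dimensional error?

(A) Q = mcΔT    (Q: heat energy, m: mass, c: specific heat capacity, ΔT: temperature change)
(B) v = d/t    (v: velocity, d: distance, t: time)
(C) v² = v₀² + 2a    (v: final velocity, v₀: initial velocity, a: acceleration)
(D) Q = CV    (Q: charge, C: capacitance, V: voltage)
(C) v² = v₀² + 2a

The equation (C) v² = v₀² + 2a is dimensionally incorrect.

LHS (v²): [L^2 T^-2]
RHS terms:
  - v₀²: [L^2 T^-2] ✓
  - 2a: [L T^-2] ✗ (does not match LHS)

The dimensions do not match. The other three equations balance.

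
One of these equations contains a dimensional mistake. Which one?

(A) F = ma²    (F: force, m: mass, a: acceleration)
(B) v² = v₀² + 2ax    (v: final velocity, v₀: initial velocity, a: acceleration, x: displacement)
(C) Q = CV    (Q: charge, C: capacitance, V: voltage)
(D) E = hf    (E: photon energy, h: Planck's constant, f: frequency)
(A) F = ma²

The equation (A) F = ma² is dimensionally incorrect.

LHS (F): [L M T^-2]
RHS (ma²): [L^2 M T^-4] ✗

The dimensions do not match. The other three equations balance.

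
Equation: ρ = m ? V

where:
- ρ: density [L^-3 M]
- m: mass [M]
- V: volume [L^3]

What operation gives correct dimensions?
division (÷): ρ = m ÷ V

ρ [L^-3 M]; m [M]; V [L^3].
m × V → [L^3 M] ✗
m ÷ V → [L^-3 M] ✓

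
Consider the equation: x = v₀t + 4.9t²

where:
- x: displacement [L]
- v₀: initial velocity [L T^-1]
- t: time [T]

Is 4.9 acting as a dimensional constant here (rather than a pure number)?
Yes

x has dimensions [L], while t² alone has dimensions [T^2]. For the equation to balance, the factor 4.9 must carry dimensions [L T^-2] — it is a dimensional constant (a numerical value of a physical quantity with its units suppressed), not a pure number.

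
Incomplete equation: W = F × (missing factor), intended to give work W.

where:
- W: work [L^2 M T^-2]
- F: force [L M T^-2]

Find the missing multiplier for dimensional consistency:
d (distance), dimensions [L]

W has dimensions [L^2 M T^-2] and F has dimensions [L M T^-2].
The missing factor must have dimensions [L^2 M T^-2] / [L M T^-2] = [L], i.e. distance (d).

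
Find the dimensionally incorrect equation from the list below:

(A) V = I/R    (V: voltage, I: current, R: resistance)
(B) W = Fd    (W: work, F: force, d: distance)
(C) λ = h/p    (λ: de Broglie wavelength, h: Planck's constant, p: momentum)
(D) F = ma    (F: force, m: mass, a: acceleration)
(A) V = I/R

The equation (A) V = I/R is dimensionally incorrect.

LHS (V): [I^-1 L^2 M T^-3]
RHS (I/R): [I^3 L^-2 M^-1 T^3] ✗

The dimensions do not match. The other three equations balance.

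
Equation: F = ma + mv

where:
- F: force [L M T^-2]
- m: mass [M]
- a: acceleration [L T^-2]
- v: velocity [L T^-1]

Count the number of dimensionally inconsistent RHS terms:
1

LHS F: [L M T^-2]
- ma: [L M T^-2] ✓
- mv: [L M T^-1] ✗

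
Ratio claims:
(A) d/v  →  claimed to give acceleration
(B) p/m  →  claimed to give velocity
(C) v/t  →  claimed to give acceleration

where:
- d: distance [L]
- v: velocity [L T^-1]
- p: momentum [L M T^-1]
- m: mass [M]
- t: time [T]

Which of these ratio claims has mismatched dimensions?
(A) d/v does not give acceleration

(A) d/v: [T] ≠ acceleration [L T^-2] ✗
(B) p/m: [L T^-1] = velocity [L T^-1] ✓
(C) v/t: [L T^-2] = acceleration [L T^-2] ✓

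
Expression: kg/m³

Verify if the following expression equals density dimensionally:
Yes

The expression kg/m³ has dimensions [L^-3 M], which is exactly density [L^-3 M].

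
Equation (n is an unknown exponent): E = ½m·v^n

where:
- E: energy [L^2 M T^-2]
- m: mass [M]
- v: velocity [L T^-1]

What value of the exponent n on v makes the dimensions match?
n = 2

E has dimensions [L^2 M T^-2]; v has dimensions [L T^-1].
The rest of the RHS has dimensions [M], so v^n must supply [L^2 T^-2].
With n = 2: ½m·v^2 has dimensions [L^2 M T^-2], matching the LHS ✓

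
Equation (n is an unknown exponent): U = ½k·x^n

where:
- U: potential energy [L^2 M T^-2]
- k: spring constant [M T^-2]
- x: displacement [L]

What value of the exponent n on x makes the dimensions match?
n = 2

U has dimensions [L^2 M T^-2]; x has dimensions [L].
The rest of the RHS has dimensions [M T^-2], so x^n must supply [L^2].
With n = 2: ½k·x^2 has dimensions [L^2 M T^-2], matching the LHS ✓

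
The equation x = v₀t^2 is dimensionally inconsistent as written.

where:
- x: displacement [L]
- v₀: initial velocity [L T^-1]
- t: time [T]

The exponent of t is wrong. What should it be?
The exponent of t should be 1: x = v₀t

The LHS x has dimensions [L]; t has dimensions [T].
As written, the RHS v₀t^2 (exponent 2 on t) has dimensions [L T], which does not match.
With exponent 1, the RHS v₀t has dimensions [L], matching the LHS.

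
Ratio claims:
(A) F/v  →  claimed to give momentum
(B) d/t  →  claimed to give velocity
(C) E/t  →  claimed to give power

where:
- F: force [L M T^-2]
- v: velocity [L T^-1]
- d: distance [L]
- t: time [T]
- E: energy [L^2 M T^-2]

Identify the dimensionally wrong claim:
(A) F/v does not give momentum

(A) F/v: [M T^-1] ≠ momentum [L M T^-1] ✗
(B) d/t: [L T^-1] = velocity [L T^-1] ✓
(C) E/t: [L^2 M T^-3] = power [L^2 M T^-3] ✓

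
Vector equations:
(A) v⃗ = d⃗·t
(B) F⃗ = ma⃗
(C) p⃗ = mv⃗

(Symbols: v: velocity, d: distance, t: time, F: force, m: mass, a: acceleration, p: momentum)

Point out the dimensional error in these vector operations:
(A) v⃗ = d⃗·t

(A) v⃗ = d⃗·t: LHS [L T^-1], RHS [L T] ✗ — velocity is displacement per time; should be d⃗/t
(B) F⃗ = ma⃗: LHS [L M T^-2], RHS [L M T^-2] ✓ — Force and acceleration are vectors, mass is a scalar
(C) p⃗ = mv⃗: LHS [L M T^-1], RHS [L M T^-1] ✓ — mass (scalar) times velocity (vector)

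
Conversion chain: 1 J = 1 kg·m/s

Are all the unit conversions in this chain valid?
The chain is incorrect (it contains an error).

Incorrect: Joule is kg·m²/s², not kg·m/s (that is momentum)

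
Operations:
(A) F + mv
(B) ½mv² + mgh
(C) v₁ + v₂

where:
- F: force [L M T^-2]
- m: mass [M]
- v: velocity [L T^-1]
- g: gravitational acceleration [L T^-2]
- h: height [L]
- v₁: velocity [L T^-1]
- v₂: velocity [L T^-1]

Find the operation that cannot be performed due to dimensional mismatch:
(A) F + mv

(A) F + mv: F [L M T^-2] and mv [L M T^-1] — different dimensions cannot be added/subtracted ✗
(B) ½mv² + mgh: ½mv² [L^2 M T^-2] and mgh [L^2 M T^-2] — same dimensions ✓
(C) v₁ + v₂: v₁ [L T^-1] and v₂ [L T^-1] — same dimensions ✓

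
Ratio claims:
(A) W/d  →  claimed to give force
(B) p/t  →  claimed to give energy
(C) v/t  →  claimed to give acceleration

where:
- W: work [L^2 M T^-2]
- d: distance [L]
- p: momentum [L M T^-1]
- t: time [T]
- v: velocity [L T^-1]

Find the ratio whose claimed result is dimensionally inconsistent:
(B) p/t does not give energy

(A) W/d: [L M T^-2] = force [L M T^-2] ✓
(B) p/t: [L M T^-2] ≠ energy [L^2 M T^-2] ✗
(C) v/t: [L T^-2] = acceleration [L T^-2] ✓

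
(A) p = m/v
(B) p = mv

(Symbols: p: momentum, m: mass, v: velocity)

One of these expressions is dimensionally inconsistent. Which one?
(A)

(A) p = m/v: LHS [L M T^-1], RHS [L^-1 M T] ✗
(B) p = mv: LHS [L M T^-1], RHS [L M T^-1] ✓

Expression (A) p = m/v is dimensionally incorrect.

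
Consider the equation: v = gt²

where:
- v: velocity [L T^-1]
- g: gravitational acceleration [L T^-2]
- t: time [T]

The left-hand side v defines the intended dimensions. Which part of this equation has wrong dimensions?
The right-hand side term gt²

v has dimensions [L T^-1], but gt² has dimensions [L], so the term gt² is dimensionally wrong for v.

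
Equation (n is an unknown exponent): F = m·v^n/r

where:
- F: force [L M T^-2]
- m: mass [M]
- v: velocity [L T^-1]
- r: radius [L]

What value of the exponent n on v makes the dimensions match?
n = 2

F has dimensions [L M T^-2]; v has dimensions [L T^-1].
The rest of the RHS has dimensions [L^-1 M], so v^n must supply [L^2 T^-2].
With n = 2: m·v^2/r has dimensions [L M T^-2], matching the LHS ✓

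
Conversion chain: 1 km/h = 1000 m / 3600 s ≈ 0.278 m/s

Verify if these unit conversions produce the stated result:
The chain is correct (no errors).

Correct: 1 km = 1000 m, 1 h = 3600 s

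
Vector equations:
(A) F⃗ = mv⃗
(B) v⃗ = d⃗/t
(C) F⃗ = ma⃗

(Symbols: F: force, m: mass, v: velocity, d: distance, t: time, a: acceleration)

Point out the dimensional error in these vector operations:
(A) F⃗ = mv⃗

(A) F⃗ = mv⃗: LHS [L M T^-2], RHS [L M T^-1] ✗ — mass times velocity is momentum, not force; should be ma⃗
(B) v⃗ = d⃗/t: LHS [L T^-1], RHS [L T^-1] ✓ — displacement (vector) divided by time (scalar)
(C) F⃗ = ma⃗: LHS [L M T^-2], RHS [L M T^-2] ✓ — Force and acceleration are vectors, mass is a scalar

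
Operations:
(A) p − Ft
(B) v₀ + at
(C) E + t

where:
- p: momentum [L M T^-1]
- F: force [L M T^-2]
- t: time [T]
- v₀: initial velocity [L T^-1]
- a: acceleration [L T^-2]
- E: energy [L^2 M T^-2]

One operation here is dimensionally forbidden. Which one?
(C) E + t

(A) p − Ft: p [L M T^-1] and Ft [L M T^-1] — same dimensions ✓
(B) v₀ + at: v₀ [L T^-1] and at [L T^-1] — same dimensions ✓
(C) E + t: E [L^2 M T^-2] and t [T] — different dimensions cannot be added/subtracted ✗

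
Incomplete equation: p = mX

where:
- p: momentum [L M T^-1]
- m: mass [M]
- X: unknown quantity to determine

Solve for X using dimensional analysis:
X = v (velocity), dimensions [L T^-1]

p has dimensions [L M T^-1]; the rest of the RHS (m) has dimensions [M].
So X must have dimensions [L T^-1] — X = v (velocity).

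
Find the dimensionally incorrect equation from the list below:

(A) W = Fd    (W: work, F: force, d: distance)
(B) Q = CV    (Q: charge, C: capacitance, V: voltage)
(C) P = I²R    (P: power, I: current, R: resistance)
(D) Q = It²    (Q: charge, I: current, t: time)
(D) Q = It²

The equation (D) Q = It² is dimensionally incorrect.

LHS (Q): [I T]
RHS (It²): [I T^2] ✗

The dimensions do not match. The other three equations balance.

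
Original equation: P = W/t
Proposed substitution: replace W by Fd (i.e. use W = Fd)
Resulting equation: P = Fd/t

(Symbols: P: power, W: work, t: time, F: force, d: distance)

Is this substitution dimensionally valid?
Yes

[W] = [L^2 M T^-2] and [Fd] = [L^2 M T^-2]. These match, so the substitution replaces a quantity by one of the same dimensions and the result P = Fd/t has LHS [L^2 M T^-3] vs RHS [L^2 M T^-3] — still consistent.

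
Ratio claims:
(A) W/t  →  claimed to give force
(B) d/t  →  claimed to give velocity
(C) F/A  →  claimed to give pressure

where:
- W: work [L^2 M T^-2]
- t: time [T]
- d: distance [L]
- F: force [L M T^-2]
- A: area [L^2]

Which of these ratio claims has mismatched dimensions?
(A) W/t does not give force

(A) W/t: [L^2 M T^-3] ≠ force [L M T^-2] ✗
(B) d/t: [L T^-1] = velocity [L T^-1] ✓
(C) F/A: [L^-1 M T^-2] = pressure [L^-1 M T^-2] ✓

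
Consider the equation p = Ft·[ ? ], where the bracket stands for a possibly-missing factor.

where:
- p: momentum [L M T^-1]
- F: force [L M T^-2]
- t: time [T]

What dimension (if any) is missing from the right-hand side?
Nothing is missing — the bracketed factor must be dimensionless.

p has dimensions [L M T^-1] and Ft already has dimensions [L M T^-1], so p = Ft is dimensionally complete.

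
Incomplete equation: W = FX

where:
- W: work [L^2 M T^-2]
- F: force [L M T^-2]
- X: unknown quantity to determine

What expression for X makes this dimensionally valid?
X = d (distance), dimensions [L]

W has dimensions [L^2 M T^-2]; the rest of the RHS (F) has dimensions [L M T^-2].
So X must have dimensions [L] — X = d (distance).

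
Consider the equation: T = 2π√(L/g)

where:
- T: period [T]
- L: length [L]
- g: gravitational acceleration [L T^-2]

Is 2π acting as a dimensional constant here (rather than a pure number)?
No

T has dimensions [T] and √(L/g) already has dimensions [T], so the equation balances without 2π contributing any dimensions. 2π is a pure (dimensionless) number; changing or removing it would not affect dimensional consistency.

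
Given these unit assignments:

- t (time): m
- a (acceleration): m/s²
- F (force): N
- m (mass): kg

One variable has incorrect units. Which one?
t

The variable t (time) should have units s, not m.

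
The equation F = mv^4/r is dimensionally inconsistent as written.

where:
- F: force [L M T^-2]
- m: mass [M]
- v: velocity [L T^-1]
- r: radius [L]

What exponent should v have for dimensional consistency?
The exponent of v should be 2: F = mv^2/r

The LHS F has dimensions [L M T^-2]; v has dimensions [L T^-1].
As written, the RHS mv^4/r (exponent 4 on v) has dimensions [L^3 M T^-4], which does not match.
With exponent 2, the RHS mv^2/r has dimensions [L M T^-2], matching the LHS.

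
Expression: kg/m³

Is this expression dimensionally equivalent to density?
Yes

The expression kg/m³ has dimensions [L^-3 M], which is exactly density [L^-3 M].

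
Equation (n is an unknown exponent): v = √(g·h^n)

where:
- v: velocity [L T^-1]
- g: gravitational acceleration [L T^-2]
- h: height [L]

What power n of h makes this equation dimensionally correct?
n = 1

v has dimensions [L T^-1]; h has dimensions [L].
With n = 1: √(g·h^1) has dimensions [L T^-1], matching the LHS ✓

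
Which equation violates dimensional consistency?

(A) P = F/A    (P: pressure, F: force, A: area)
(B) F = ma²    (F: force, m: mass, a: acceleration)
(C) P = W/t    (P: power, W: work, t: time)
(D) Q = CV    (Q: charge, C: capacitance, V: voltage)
(B) F = ma²

The equation (B) F = ma² is dimensionally incorrect.

LHS (F): [L M T^-2]
RHS (ma²): [L^2 M T^-4] ✗

The dimensions do not match. The other three equations balance.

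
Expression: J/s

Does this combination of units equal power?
Yes

The expression J/s has dimensions [L^2 M T^-3], which is exactly power [L^2 M T^-3].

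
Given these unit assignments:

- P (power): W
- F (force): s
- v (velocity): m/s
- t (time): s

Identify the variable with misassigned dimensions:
F

The variable F (force) should have units N, not s.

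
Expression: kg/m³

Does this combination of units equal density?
Yes

The expression kg/m³ has dimensions [L^-3 M], which is exactly density [L^-3 M].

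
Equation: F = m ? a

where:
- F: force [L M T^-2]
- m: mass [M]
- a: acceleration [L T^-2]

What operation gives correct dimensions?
multiplication (×): F = m × a

F [L M T^-2]; m [M]; a [L T^-2].
m × a → [L M T^-2] ✓
m ÷ a → [L^-1 M T^2] ✗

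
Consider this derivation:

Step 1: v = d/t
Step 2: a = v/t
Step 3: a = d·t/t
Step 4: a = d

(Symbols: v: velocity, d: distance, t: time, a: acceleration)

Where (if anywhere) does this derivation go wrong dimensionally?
Step 3

Step 1: v = d/t → LHS [L T^-1], RHS [L T^-1] ✓
Step 2: a = v/t → LHS [L T^-2], RHS [L T^-2] ✓
Step 3: a = d·t/t → LHS [L T^-2], RHS [L] ✗

The first dimensional inconsistency appears in step 3: a = d·t/t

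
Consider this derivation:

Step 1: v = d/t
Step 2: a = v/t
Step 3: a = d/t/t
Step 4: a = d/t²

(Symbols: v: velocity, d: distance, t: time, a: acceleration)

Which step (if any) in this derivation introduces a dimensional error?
No step introduces an error — all steps are dimensionally consistent.

Step 1: v = d/t → LHS [L T^-1], RHS [L T^-1] ✓
Step 2: a = v/t → LHS [L T^-2], RHS [L T^-2] ✓
Step 3: a = d/t/t → LHS [L T^-2], RHS [L T^-2] ✓
Step 4: a = d/t² → LHS [L T^-2], RHS [L T^-2] ✓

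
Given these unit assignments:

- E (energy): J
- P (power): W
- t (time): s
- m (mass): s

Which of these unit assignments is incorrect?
m

The variable m (mass) should have units kg, not s.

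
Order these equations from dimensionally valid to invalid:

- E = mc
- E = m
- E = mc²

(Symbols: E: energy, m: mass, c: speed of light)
Dimensionally correct: E = mc²
Dimensionally incorrect: E = mc, E = m
Ordered (correct first, then incorrect): E = mc², E = mc, E = m

- E = mc: LHS [L^2 M T^-2], RHS [L M T^-1] → incorrect ✗
- E = m: LHS [L^2 M T^-2], RHS [M] → incorrect ✗
- E = mc²: LHS [L^2 M T^-2], RHS [L^2 M T^-2] → correct ✓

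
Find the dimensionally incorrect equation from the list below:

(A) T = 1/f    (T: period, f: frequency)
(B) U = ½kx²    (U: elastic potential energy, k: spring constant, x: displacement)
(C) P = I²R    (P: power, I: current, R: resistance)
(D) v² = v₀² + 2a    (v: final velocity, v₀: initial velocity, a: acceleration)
(D) v² = v₀² + 2a

The equation (D) v² = v₀² + 2a is dimensionally incorrect.

LHS (v²): [L^2 T^-2]
RHS terms:
  - v₀²: [L^2 T^-2] ✓
  - 2a: [L T^-2] ✗ (does not match LHS)

The dimensions do not match. The other three equations balance.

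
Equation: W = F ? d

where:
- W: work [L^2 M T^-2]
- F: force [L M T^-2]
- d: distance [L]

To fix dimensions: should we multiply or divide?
multiplication (×): W = F × d

W [L^2 M T^-2]; F [L M T^-2]; d [L].
F × d → [L^2 M T^-2] ✓
F ÷ d → [M T^-2] ✗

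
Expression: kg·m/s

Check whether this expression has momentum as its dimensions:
Yes

The expression kg·m/s has dimensions [L M T^-1], which is exactly momentum [L M T^-1].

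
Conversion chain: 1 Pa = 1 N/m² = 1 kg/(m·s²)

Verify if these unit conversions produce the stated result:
The chain is correct (no errors).

Correct: Pascal is Newton per square meter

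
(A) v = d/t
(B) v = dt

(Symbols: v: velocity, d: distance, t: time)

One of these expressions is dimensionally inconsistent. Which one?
(B)

(A) v = d/t: LHS [L T^-1], RHS [L T^-1] ✓
(B) v = dt: LHS [L T^-1], RHS [L T] ✗

Expression (B) v = dt is dimensionally incorrect.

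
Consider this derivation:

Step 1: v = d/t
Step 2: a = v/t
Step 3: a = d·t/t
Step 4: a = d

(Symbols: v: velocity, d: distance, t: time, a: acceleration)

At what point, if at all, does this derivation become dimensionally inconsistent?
Step 3

Step 1: v = d/t → LHS [L T^-1], RHS [L T^-1] ✓
Step 2: a = v/t → LHS [L T^-2], RHS [L T^-2] ✓
Step 3: a = d·t/t → LHS [L T^-2], RHS [L] ✗

The first dimensional inconsistency appears in step 3: a = d·t/t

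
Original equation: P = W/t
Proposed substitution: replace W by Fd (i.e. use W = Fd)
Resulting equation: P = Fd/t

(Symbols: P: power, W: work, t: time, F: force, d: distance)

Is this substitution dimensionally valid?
Yes

[W] = [L^2 M T^-2] and [Fd] = [L^2 M T^-2]. These match, so the substitution replaces a quantity by one of the same dimensions and the result P = Fd/t has LHS [L^2 M T^-3] vs RHS [L^2 M T^-3] — still consistent.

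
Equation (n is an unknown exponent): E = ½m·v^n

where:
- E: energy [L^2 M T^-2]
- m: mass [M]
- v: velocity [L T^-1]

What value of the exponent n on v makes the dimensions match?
n = 2

E has dimensions [L^2 M T^-2]; v has dimensions [L T^-1].
The rest of the RHS has dimensions [M], so v^n must supply [L^2 T^-2].
With n = 2: ½m·v^2 has dimensions [L^2 M T^-2], matching the LHS ✓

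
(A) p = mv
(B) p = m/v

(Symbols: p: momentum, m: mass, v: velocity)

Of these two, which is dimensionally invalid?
(B)

(A) p = mv: LHS [L M T^-1], RHS [L M T^-1] ✓
(B) p = m/v: LHS [L M T^-1], RHS [L^-1 M T] ✗

Expression (B) p = m/v is dimensionally incorrect.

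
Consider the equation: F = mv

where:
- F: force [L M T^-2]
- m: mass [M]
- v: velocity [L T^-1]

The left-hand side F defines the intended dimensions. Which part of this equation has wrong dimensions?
The right-hand side term mv

F has dimensions [L M T^-2], but mv has dimensions [L M T^-1], so the term mv is dimensionally wrong for F.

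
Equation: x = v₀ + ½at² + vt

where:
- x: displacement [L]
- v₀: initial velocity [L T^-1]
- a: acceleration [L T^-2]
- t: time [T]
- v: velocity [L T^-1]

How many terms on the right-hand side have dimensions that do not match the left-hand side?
1

LHS x: [L]
- v₀: [L T^-1] ✗
- ½at²: [L] ✓
- vt: [L] ✓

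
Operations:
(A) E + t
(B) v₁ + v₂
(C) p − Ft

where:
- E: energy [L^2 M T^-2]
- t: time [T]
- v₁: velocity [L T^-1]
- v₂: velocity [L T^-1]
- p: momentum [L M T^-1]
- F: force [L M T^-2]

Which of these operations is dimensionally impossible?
(A) E + t

(A) E + t: E [L^2 M T^-2] and t [T] — different dimensions cannot be added/subtracted ✗
(B) v₁ + v₂: v₁ [L T^-1] and v₂ [L T^-1] — same dimensions ✓
(C) p − Ft: p [L M T^-1] and Ft [L M T^-1] — same dimensions ✓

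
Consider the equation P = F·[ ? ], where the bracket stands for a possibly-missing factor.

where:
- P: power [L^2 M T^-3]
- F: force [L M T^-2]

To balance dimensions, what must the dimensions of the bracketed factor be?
[L T^-1] — velocity (e.g. v)

P has dimensions [L^2 M T^-3]; F has dimensions [L M T^-2].
The bracketed factor must supply [L^2 M T^-3] / [L M T^-2] = [L T^-1].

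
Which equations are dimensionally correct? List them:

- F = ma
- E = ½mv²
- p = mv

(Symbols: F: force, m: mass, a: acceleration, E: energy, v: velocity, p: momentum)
Dimensionally correct: F = ma, E = ½mv², p = mv
Dimensionally incorrect: none
Ordered (correct first, then incorrect): F = ma, E = ½mv², p = mv

- F = ma: LHS [L M T^-2], RHS [L M T^-2] → correct ✓
- E = ½mv²: LHS [L^2 M T^-2], RHS [L^2 M T^-2] → correct ✓
- p = mv: LHS [L M T^-1], RHS [L M T^-1] → correct ✓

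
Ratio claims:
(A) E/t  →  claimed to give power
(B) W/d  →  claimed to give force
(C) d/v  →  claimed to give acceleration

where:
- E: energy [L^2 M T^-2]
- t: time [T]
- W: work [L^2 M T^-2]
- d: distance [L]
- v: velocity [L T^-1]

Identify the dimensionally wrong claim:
(C) d/v does not give acceleration

(A) E/t: [L^2 M T^-3] = power [L^2 M T^-3] ✓
(B) W/d: [L M T^-2] = force [L M T^-2] ✓
(C) d/v: [T] ≠ acceleration [L T^-2] ✗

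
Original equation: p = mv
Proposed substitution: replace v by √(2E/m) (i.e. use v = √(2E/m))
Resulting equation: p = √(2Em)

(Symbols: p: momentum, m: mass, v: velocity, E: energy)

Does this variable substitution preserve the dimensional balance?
Yes

[v] = [L T^-1] and [√(2E/m)] = [L T^-1]. These match, so the substitution replaces a quantity by one of the same dimensions and the result p = √(2Em) has LHS [L M T^-1] vs RHS [L M T^-1] — still consistent.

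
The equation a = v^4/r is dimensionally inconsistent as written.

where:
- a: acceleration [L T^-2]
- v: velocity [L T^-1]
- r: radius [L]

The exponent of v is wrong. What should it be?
The exponent of v should be 2: a = v^2/r

The LHS a has dimensions [L T^-2]; v has dimensions [L T^-1].
As written, the RHS v^4/r (exponent 4 on v) has dimensions [L^3 T^-4], which does not match.
With exponent 2, the RHS v^2/r has dimensions [L T^-2], matching the LHS.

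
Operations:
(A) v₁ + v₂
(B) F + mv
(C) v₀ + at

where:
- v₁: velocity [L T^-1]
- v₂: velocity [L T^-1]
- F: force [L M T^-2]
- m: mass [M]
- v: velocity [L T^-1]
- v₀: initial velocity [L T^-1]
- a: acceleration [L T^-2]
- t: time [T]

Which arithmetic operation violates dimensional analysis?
(B) F + mv

(A) v₁ + v₂: v₁ [L T^-1] and v₂ [L T^-1] — same dimensions ✓
(B) F + mv: F [L M T^-2] and mv [L M T^-1] — different dimensions cannot be added/subtracted ✗
(C) v₀ + at: v₀ [L T^-1] and at [L T^-1] — same dimensions ✓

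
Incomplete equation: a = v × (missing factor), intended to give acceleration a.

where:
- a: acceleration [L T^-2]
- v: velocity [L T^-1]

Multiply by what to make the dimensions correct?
1/t (inverse time), dimensions [T^-1]

a has dimensions [L T^-2] and v has dimensions [L T^-1].
The missing factor must have dimensions [L T^-2] / [L T^-1] = [T^-1], i.e. inverse time (1/t).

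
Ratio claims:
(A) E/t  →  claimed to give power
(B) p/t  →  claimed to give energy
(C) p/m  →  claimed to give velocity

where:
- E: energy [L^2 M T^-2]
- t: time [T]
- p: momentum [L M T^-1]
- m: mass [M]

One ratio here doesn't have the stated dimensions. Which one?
(B) p/t does not give energy

(A) E/t: [L^2 M T^-3] = power [L^2 M T^-3] ✓
(B) p/t: [L M T^-2] ≠ energy [L^2 M T^-2] ✗
(C) p/m: [L T^-1] = velocity [L T^-1] ✓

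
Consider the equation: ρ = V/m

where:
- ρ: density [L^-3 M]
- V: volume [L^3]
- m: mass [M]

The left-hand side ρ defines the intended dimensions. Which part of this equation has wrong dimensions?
The right-hand side term V/m

ρ has dimensions [L^-3 M], but V/m has dimensions [L^3 M^-1], so the term V/m is dimensionally wrong for ρ.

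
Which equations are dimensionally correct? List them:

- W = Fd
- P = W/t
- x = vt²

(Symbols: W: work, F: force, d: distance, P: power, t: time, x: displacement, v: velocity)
Dimensionally correct: W = Fd, P = W/t
Dimensionally incorrect: x = vt²
Ordered (correct first, then incorrect): W = Fd, P = W/t, x = vt²

- W = Fd: LHS [L^2 M T^-2], RHS [L^2 M T^-2] → correct ✓
- P = W/t: LHS [L^2 M T^-3], RHS [L^2 M T^-3] → correct ✓
- x = vt²: LHS [L], RHS [L T] → incorrect ✗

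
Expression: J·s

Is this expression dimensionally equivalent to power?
No

The expression J·s has dimensions [L^2 M T^-1], but power has dimensions [L^2 M T^-3].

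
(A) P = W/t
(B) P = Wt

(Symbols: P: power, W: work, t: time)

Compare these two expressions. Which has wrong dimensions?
(B)

(A) P = W/t: LHS [L^2 M T^-3], RHS [L^2 M T^-3] ✓
(B) P = Wt: LHS [L^2 M T^-3], RHS [L^2 M T^-1] ✗

Expression (B) P = Wt is dimensionally incorrect.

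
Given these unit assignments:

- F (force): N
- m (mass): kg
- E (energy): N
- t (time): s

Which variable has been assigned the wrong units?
E

The variable E (energy) should have units J, not N.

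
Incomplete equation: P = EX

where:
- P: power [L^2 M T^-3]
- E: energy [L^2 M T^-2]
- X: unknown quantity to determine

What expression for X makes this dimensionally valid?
X = f (inverse time / frequency (1/t)), dimensions [T^-1]

P has dimensions [L^2 M T^-3]; the rest of the RHS (E) has dimensions [L^2 M T^-2].
So X must have dimensions [T^-1] — X = f (inverse time / frequency (1/t)).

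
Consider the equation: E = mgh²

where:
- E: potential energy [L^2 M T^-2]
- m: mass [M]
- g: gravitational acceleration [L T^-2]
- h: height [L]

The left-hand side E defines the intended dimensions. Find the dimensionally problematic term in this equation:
The right-hand side term mgh²

E has dimensions [L^2 M T^-2], but mgh² has dimensions [L^3 M T^-2], so the term mgh² is dimensionally wrong for E.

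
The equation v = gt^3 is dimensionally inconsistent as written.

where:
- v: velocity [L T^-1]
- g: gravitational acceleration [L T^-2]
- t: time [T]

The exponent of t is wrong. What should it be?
The exponent of t should be 1: v = gt

The LHS v has dimensions [L T^-1]; t has dimensions [T].
As written, the RHS gt^3 (exponent 3 on t) has dimensions [L T], which does not match.
With exponent 1, the RHS gt has dimensions [L T^-1], matching the LHS.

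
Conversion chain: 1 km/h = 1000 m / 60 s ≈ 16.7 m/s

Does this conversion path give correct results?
The chain is incorrect (it contains an error).

Incorrect: 1 h = 3600 s, not 60 s (1 km/h ≈ 0.278 m/s)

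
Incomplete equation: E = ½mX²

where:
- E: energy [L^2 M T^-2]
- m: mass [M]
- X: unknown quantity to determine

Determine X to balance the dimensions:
X = v (velocity), dimensions [L T^-1]

E has dimensions [L^2 M T^-2]; the rest of the RHS (½m) has dimensions [M].
So X² must have dimensions [L^2 T^-2], i.e. X has dimensions [L T^-1] — X = v (velocity).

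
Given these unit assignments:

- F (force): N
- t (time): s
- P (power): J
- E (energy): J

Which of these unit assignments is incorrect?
P

The variable P (power) should have units W, not J.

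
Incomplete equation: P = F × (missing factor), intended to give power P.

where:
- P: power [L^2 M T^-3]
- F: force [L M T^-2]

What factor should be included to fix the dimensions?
v (velocity), dimensions [L T^-1]

P has dimensions [L^2 M T^-3] and F has dimensions [L M T^-2].
The missing factor must have dimensions [L^2 M T^-3] / [L M T^-2] = [L T^-1], i.e. velocity (v).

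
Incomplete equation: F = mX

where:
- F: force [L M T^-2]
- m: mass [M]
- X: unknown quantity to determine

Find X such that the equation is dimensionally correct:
X = a (acceleration), dimensions [L T^-2]

F has dimensions [L M T^-2]; the rest of the RHS (m) has dimensions [M].
So X must have dimensions [L T^-2] — X = a (acceleration).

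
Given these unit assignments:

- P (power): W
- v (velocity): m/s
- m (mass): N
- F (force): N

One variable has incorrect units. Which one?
m

The variable m (mass) should have units kg, not N.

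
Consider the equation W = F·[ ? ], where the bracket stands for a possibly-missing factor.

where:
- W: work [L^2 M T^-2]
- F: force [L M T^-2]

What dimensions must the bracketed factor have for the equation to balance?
[L] — length (e.g. a distance d)

W has dimensions [L^2 M T^-2]; F has dimensions [L M T^-2].
The bracketed factor must supply [L^2 M T^-2] / [L M T^-2] = [L].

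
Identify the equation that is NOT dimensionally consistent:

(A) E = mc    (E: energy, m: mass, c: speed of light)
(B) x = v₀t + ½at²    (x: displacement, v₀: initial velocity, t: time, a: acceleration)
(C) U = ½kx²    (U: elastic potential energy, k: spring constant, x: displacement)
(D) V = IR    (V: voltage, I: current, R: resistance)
(A) E = mc

The equation (A) E = mc is dimensionally incorrect.

LHS (E): [L^2 M T^-2]
RHS (mc): [L M T^-1] ✗

The dimensions do not match. The other three equations balance.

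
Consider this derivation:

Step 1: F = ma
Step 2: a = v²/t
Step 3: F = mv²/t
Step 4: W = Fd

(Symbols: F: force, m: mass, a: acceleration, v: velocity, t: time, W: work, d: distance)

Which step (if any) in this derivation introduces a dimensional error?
Step 2

Step 1: F = ma → LHS [L M T^-2], RHS [L M T^-2] ✓
Step 2: a = v²/t → LHS [L T^-2], RHS [L^2 T^-3] ✗

The first dimensional inconsistency appears in step 2: a = v²/t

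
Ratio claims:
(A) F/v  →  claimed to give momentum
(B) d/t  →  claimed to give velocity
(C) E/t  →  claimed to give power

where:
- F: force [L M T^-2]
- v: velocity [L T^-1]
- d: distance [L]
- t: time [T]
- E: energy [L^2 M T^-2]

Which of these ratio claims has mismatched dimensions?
(A) F/v does not give momentum

(A) F/v: [M T^-1] ≠ momentum [L M T^-1] ✗
(B) d/t: [L T^-1] = velocity [L T^-1] ✓
(C) E/t: [L^2 M T^-3] = power [L^2 M T^-3] ✓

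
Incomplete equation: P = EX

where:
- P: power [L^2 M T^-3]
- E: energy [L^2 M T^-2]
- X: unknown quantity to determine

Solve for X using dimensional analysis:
X = f (inverse time / frequency (1/t)), dimensions [T^-1]

P has dimensions [L^2 M T^-3]; the rest of the RHS (E) has dimensions [L^2 M T^-2].
So X must have dimensions [T^-1] — X = f (inverse time / frequency (1/t)).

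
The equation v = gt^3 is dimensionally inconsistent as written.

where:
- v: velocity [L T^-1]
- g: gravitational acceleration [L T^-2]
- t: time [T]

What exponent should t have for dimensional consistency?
The exponent of t should be 1: v = gt

The LHS v has dimensions [L T^-1]; t has dimensions [T].
As written, the RHS gt^3 (exponent 3 on t) has dimensions [L T], which does not match.
With exponent 1, the RHS gt has dimensions [L T^-1], matching the LHS.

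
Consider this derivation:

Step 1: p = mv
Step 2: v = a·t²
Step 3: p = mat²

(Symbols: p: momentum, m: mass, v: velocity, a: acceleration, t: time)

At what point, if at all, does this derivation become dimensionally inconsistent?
Step 2

Step 1: p = mv → LHS [L M T^-1], RHS [L M T^-1] ✓
Step 2: v = a·t² → LHS [L T^-1], RHS [L] ✗

The first dimensional inconsistency appears in step 2: v = a·t²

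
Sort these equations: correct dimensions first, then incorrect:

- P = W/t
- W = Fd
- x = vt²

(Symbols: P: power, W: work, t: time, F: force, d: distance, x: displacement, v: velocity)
Dimensionally correct: P = W/t, W = Fd
Dimensionally incorrect: x = vt²
Ordered (correct first, then incorrect): P = W/t, W = Fd, x = vt²

- P = W/t: LHS [L^2 M T^-3], RHS [L^2 M T^-3] → correct ✓
- W = Fd: LHS [L^2 M T^-2], RHS [L^2 M T^-2] → correct ✓
- x = vt²: LHS [L], RHS [L T] → incorrect ✗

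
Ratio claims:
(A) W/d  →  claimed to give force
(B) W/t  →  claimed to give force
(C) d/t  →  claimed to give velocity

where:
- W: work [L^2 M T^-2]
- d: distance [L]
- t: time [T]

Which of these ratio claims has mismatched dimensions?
(B) W/t does not give force

(A) W/d: [L M T^-2] = force [L M T^-2] ✓
(B) W/t: [L^2 M T^-3] ≠ force [L M T^-2] ✗
(C) d/t: [L T^-1] = velocity [L T^-1] ✓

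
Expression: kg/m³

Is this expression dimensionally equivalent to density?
Yes

The expression kg/m³ has dimensions [L^-3 M], which is exactly density [L^-3 M].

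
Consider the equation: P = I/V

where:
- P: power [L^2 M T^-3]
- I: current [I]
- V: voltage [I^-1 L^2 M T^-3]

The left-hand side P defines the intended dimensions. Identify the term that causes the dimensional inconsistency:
The right-hand side term I/V

P has dimensions [L^2 M T^-3], but I/V has dimensions [I^2 L^-2 M^-1 T^3], so the term I/V is dimensionally wrong for P.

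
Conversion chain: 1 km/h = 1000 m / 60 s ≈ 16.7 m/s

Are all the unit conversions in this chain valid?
The chain is incorrect (it contains an error).

Incorrect: 1 h = 3600 s, not 60 s (1 km/h ≈ 0.278 m/s)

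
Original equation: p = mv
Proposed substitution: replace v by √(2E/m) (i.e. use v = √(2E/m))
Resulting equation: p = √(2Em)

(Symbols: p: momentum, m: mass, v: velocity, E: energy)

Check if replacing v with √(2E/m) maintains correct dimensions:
Yes

[v] = [L T^-1] and [√(2E/m)] = [L T^-1]. These match, so the substitution replaces a quantity by one of the same dimensions and the result p = √(2Em) has LHS [L M T^-1] vs RHS [L M T^-1] — still consistent.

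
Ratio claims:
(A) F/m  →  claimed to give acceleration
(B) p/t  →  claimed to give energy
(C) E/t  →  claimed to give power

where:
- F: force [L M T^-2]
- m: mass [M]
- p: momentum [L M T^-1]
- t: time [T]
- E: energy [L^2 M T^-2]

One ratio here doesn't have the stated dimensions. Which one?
(B) p/t does not give energy

(A) F/m: [L T^-2] = acceleration [L T^-2] ✓
(B) p/t: [L M T^-2] ≠ energy [L^2 M T^-2] ✗
(C) E/t: [L^2 M T^-3] = power [L^2 M T^-3] ✓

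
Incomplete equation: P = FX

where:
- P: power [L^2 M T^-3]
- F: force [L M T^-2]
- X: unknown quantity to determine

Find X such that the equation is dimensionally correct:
X = v (velocity), dimensions [L T^-1]

P has dimensions [L^2 M T^-3]; the rest of the RHS (F) has dimensions [L M T^-2].
So X must have dimensions [L T^-1] — X = v (velocity).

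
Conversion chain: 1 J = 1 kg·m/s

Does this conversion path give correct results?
The chain is incorrect (it contains an error).

Incorrect: Joule is kg·m²/s², not kg·m/s (that is momentum)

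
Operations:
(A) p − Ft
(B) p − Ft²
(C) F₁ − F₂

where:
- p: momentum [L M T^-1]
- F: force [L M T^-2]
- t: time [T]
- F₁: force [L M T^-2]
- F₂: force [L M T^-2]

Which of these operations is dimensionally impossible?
(B) p − Ft²

(A) p − Ft: p [L M T^-1] and Ft [L M T^-1] — same dimensions ✓
(B) p − Ft²: p [L M T^-1] and Ft² [L M] — different dimensions cannot be added/subtracted ✗
(C) F₁ − F₂: F₁ [L M T^-2] and F₂ [L M T^-2] — same dimensions ✓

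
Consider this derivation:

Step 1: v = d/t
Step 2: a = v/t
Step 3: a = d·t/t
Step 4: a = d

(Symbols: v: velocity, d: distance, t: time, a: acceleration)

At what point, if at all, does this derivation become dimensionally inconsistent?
Step 3

Step 1: v = d/t → LHS [L T^-1], RHS [L T^-1] ✓
Step 2: a = v/t → LHS [L T^-2], RHS [L T^-2] ✓
Step 3: a = d·t/t → LHS [L T^-2], RHS [L] ✗

The first dimensional inconsistency appears in step 3: a = d·t/t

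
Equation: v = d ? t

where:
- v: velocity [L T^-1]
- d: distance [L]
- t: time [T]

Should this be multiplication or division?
division (÷): v = d ÷ t

v [L T^-1]; d [L]; t [T].
d × t → [L T] ✗
d ÷ t → [L T^-1] ✓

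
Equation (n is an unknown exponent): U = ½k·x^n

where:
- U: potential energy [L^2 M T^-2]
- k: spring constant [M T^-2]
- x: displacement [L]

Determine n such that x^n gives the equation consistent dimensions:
n = 2

U has dimensions [L^2 M T^-2]; x has dimensions [L].
The rest of the RHS has dimensions [M T^-2], so x^n must supply [L^2].
With n = 2: ½k·x^2 has dimensions [L^2 M T^-2], matching the LHS ✓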